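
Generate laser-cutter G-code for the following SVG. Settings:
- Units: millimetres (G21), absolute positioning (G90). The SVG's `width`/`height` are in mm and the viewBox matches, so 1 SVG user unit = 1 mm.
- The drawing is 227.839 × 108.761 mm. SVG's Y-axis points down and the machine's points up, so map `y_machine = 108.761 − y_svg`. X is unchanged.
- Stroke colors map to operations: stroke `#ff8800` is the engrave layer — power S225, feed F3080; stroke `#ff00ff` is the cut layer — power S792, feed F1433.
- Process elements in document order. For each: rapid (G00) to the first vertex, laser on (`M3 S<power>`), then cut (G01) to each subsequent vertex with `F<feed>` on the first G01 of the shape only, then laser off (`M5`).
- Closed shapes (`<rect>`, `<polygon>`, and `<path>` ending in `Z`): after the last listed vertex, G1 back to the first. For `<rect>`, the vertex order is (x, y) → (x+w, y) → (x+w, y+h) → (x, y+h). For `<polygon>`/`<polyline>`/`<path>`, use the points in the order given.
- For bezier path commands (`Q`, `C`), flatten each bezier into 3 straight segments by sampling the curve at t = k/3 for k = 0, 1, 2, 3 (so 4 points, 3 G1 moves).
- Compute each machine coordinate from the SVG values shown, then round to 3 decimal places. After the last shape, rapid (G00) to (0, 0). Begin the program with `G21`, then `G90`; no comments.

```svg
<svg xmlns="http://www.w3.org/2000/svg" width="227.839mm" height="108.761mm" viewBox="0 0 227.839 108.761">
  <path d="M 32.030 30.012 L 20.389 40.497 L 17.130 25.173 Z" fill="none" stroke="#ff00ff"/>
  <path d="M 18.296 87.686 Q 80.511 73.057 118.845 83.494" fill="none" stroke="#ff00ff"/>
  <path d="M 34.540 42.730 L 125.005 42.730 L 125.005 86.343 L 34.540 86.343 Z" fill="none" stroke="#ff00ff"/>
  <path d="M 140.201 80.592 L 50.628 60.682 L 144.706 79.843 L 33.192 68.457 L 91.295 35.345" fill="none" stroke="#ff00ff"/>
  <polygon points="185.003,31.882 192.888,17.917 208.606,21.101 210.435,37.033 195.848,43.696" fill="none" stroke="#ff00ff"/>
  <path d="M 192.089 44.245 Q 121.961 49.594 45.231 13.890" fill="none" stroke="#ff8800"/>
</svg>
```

G21
G90
G00 X32.030 Y78.749
M3 S792
G01 X20.389 Y68.264 F1433
G01 X17.130 Y83.588
G01 X32.030 Y78.749
M5
G00 X18.296 Y21.075
M3 S792
G01 X57.119 Y28.043 F1433
G01 X90.636 Y29.440
G01 X118.845 Y25.267
M5
G00 X34.540 Y66.031
M3 S792
G01 X125.005 Y66.031 F1433
G01 X125.005 Y22.418
G01 X34.540 Y22.418
G01 X34.540 Y66.031
M5
G00 X140.201 Y28.169
M3 S792
G01 X50.628 Y48.079 F1433
G01 X144.706 Y28.918
G01 X33.192 Y40.304
G01 X91.295 Y73.416
M5
G00 X185.003 Y76.879
M3 S792
G01 X192.888 Y90.844 F1433
G01 X208.606 Y87.660
G01 X210.435 Y71.728
G01 X195.848 Y65.065
G01 X185.003 Y76.879
M5
G00 X192.089 Y64.516
M3 S225
G01 X144.603 Y65.511 F3080
G01 X95.651 Y75.630
G01 X45.231 Y94.871
M5
G00 X0.000 Y0.000

viewBox `0 0 227.839 108.761` with mm width/height → 1 unit = 1 mm. Flip: y_m = 108.761 − y_svg.

**Shape 1** — `<path>` regular polygon, stroke `#ff00ff` → cut (S792, F1433). Machine vertices: (32.030,78.749) → (20.389,68.264) → (17.130,83.588) → (32.030,78.749). Closed: final G1 returns to the first vertex.

**Shape 2** — `<path>` quadratic bezier, stroke `#ff00ff` → cut (S792, F1433). Control points (SVG): P0=(18.296,87.686), P1=(80.511,73.057), P2=(118.845,83.494); sampled at t=k/3. Machine vertices: (18.296,21.075) → (57.119,28.043) → (90.636,29.440) → (118.845,25.267). Open path.

**Shape 3** — `<path>` rectangle, stroke `#ff00ff` → cut (S792, F1433). Machine vertices: (34.540,66.031) → (125.005,66.031) → (125.005,22.418) → (34.540,22.418) → (34.540,66.031). Closed: final G1 returns to the first vertex.

**Shape 4** — `<path>` open polyline, stroke `#ff00ff` → cut (S792, F1433). Machine vertices: (140.201,28.169) → (50.628,48.079) → (144.706,28.918) → (33.192,40.304) → (91.295,73.416). Open path.

**Shape 5** — `<polygon>` regular polygon, stroke `#ff00ff` → cut (S792, F1433). Machine vertices: (185.003,76.879) → (192.888,90.844) → (208.606,87.660) → (210.435,71.728) → (195.848,65.065) → (185.003,76.879). Closed: final G1 returns to the first vertex.

**Shape 6** — `<path>` quadratic bezier, stroke `#ff8800` → engrave (S225, F3080). Control points (SVG): P0=(192.089,44.245), P1=(121.961,49.594), P2=(45.231,13.890); sampled at t=k/3. Machine vertices: (192.089,64.516) → (144.603,65.511) → (95.651,75.630) → (45.231,94.871). Open path.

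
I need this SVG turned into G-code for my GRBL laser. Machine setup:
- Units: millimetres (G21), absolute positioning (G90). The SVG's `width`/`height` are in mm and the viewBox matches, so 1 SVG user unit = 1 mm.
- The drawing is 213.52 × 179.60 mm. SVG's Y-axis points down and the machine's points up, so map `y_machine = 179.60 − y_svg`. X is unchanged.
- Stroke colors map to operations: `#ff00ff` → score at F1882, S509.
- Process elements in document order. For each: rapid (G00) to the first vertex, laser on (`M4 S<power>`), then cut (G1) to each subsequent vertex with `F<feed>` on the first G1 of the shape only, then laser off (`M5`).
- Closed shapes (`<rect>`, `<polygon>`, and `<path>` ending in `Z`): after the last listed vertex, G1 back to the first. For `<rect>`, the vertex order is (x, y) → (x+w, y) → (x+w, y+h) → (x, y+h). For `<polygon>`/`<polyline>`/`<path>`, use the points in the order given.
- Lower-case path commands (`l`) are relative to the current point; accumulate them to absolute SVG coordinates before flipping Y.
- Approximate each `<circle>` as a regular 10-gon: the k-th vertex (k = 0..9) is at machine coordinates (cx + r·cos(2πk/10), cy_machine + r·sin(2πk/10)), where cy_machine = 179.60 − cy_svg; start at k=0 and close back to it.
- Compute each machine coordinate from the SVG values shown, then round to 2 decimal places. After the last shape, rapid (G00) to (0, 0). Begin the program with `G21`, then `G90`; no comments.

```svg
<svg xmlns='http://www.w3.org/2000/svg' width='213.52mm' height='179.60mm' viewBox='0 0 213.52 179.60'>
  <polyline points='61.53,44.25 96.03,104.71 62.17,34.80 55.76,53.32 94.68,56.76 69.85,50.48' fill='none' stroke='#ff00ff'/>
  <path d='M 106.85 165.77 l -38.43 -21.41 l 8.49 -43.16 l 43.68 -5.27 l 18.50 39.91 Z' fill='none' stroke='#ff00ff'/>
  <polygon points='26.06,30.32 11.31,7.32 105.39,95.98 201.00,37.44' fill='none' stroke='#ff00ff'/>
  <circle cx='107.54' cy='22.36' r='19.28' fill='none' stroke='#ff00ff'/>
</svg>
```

G21
G90
G00 X61.53 Y135.35
M4 S509
G1 X96.03 Y74.89 F1882
G1 X62.17 Y144.80
G1 X55.76 Y126.28
G1 X94.68 Y122.84
G1 X69.85 Y129.12
M5
G00 X106.85 Y13.83
M4 S509
G1 X68.42 Y35.24 F1882
G1 X76.91 Y78.40
G1 X120.59 Y83.67
G1 X139.09 Y43.76
G1 X106.85 Y13.83
M5
G00 X26.06 Y149.28
M4 S509
G1 X11.31 Y172.28 F1882
G1 X105.39 Y83.62
G1 X201.00 Y142.16
G1 X26.06 Y149.28
M5
G00 X126.82 Y157.24
M4 S509
G1 X123.14 Y168.57 F1882
G1 X113.50 Y175.58
G1 X101.58 Y175.58
G1 X91.94 Y168.57
G1 X88.26 Y157.24
G1 X91.94 Y145.91
G1 X101.58 Y138.90
G1 X113.50 Y138.90
G1 X123.14 Y145.91
G1 X126.82 Y157.24
M5
G00 X0.00 Y0.00

1 u = 1 mm; y_m = 179.60 − y.

[1] `<polyline>` open polyline, #ff00ff→score S509 F1882: (61.53,135.35) → (96.03,74.89) → (62.17,144.80) → (55.76,126.28) → (94.68,122.84) → (69.85,129.12)

[2] `<path>` regular polygon, #ff00ff→score S509 F1882: (106.85,13.83) → (68.42,35.24) → (76.91,78.40) → (120.59,83.67) → (139.09,43.76) → (106.85,13.83) (closed)

[3] `<polygon>` closed polygon, #ff00ff→score S509 F1882: (26.06,149.28) → (11.31,172.28) → (105.39,83.62) → (201.00,142.16) → (26.06,149.28) (closed)

[4] `<circle>` circle, #ff00ff→score S509 F1882: (126.82,157.24) → (123.14,168.57) → (113.50,175.58) → (101.58,175.58) → (91.94,168.57) → (88.26,157.24) → (91.94,145.91) → (101.58,138.90) → (113.50,138.90) → (123.14,145.91) → (126.82,157.24) (closed)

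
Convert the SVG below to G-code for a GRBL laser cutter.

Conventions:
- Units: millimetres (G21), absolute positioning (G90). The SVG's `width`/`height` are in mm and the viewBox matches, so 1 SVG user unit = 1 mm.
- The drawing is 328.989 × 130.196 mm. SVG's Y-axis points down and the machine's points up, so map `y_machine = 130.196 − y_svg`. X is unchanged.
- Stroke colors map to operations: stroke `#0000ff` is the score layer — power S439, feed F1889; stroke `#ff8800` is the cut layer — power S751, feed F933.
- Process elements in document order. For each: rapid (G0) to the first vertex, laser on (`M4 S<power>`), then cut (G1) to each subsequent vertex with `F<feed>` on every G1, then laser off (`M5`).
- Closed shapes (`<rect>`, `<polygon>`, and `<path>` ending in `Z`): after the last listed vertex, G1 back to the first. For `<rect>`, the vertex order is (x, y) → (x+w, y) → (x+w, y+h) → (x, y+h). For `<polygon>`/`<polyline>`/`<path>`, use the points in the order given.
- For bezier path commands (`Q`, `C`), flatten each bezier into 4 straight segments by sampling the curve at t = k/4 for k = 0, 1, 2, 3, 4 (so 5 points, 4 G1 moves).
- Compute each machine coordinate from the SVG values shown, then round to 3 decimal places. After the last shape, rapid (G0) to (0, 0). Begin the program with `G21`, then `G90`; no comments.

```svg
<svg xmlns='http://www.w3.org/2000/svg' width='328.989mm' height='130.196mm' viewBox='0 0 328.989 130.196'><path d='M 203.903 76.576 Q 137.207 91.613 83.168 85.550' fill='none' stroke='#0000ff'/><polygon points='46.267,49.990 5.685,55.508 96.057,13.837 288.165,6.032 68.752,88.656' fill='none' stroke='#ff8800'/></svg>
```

G21
G90
G0 X203.903 Y53.620
M4 S439
G1 X171.346 Y47.420 F1889
G1 X140.371 Y43.858 F1889
G1 X110.979 Y42.933 F1889
G1 X83.168 Y44.646 F1889
M5
G0 X46.267 Y80.206
M4 S751
G1 X5.685 Y74.688 F933
G1 X96.057 Y116.359 F933
G1 X288.165 Y124.164 F933
G1 X68.752 Y41.540 F933
G1 X46.267 Y80.206 F933
M5
G0 X0.000 Y0.000

viewBox `0 0 328.989 130.196` with mm width/height → 1 unit = 1 mm. Flip: y_m = 130.196 − y_svg.

**Shape 1** — `<path>` quadratic bezier, stroke `#0000ff` → score (S439, F1889). Control points (SVG): P0=(203.903,76.576), P1=(137.207,91.613), P2=(83.168,85.550); sampled at t=k/4. Machine vertices: (203.903,53.620) → (171.346,47.420) → (140.371,43.858) → (110.979,42.933) → (83.168,44.646). Open path.

**Shape 2** — `<polygon>` closed polygon, stroke `#ff8800` → cut (S751, F933). Machine vertices: (46.267,80.206) → (5.685,74.688) → (96.057,116.359) → (288.165,124.164) → (68.752,41.540) → (46.267,80.206). Closed: final G1 returns to the first vertex.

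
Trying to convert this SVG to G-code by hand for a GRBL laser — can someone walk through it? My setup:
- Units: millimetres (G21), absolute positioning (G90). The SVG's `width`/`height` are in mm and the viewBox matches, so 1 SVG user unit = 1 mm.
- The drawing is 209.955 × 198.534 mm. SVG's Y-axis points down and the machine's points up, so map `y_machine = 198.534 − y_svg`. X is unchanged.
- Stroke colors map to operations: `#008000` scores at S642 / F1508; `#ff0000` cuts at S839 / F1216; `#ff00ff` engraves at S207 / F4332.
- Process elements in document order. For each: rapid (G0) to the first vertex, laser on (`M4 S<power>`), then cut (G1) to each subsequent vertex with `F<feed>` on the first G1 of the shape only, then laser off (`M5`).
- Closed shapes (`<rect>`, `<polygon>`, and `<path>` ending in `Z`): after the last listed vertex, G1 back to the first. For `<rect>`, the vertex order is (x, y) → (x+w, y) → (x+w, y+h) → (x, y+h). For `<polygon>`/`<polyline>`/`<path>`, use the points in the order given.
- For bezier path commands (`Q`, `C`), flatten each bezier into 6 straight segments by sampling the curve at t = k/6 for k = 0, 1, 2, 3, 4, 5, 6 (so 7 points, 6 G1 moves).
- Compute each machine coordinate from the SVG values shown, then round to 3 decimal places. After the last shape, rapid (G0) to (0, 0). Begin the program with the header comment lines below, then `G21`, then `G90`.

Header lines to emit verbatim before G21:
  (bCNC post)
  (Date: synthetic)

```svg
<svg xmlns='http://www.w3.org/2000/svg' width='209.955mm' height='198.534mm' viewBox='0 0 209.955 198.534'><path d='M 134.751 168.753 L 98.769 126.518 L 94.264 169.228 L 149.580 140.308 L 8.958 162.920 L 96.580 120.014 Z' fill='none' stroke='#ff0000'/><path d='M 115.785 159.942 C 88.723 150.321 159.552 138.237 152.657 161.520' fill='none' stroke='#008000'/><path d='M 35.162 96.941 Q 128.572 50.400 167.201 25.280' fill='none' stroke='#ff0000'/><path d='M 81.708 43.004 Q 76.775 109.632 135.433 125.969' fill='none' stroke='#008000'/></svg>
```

(bCNC post)
(Date: synthetic)
G21
G90
G0 X134.751 Y29.781
M4 S839
G1 X98.769 Y72.016 F1216
G1 X94.264 Y29.306
G1 X149.580 Y58.226
G1 X8.958 Y35.614
G1 X96.580 Y78.520
G1 X134.751 Y29.781
M5
G0 X115.785 Y38.592
M4 S642
G1 X109.599 Y43.433 F1508
G1 X114.849 Y47.633
G1 X126.658 Y50.142
G1 X140.148 Y49.909
G1 X150.441 Y45.883
G1 X152.657 Y37.014
M5
G0 X35.162 Y101.593
M4 S839
G1 X64.777 Y116.512 F1216
G1 X91.349 Y130.240
G1 X114.877 Y142.779
G1 X135.362 Y154.127
G1 X152.803 Y164.286
G1 X167.201 Y173.254
M5
G0 X81.708 Y155.530
M4 S642
G1 X81.830 Y134.718 F1508
G1 X85.485 Y116.699
G1 X92.673 Y101.475
G1 X103.393 Y89.044
G1 X117.647 Y79.408
G1 X135.433 Y72.565
M5
G0 X0.000 Y0.000

1 u = 1 mm; y_m = 198.534 − y.

[1] `<path>` closed polygon, #ff0000→cut S839 F1216: (134.751,29.781) → (98.769,72.016) → (94.264,29.306) → (149.580,58.226) → (8.958,35.614) → (96.580,78.520) → (134.751,29.781) (closed)

[2] `<path>` cubic bezier, #008000→score S642 F1508: (115.785,38.592) → (109.599,43.433) → (114.849,47.633) → (126.658,50.142) → (140.148,49.909) → (150.441,45.883) → (152.657,37.014)

[3] `<path>` quadratic bezier, #ff0000→cut S839 F1216: (35.162,101.593) → (64.777,116.512) → (91.349,130.240) → (114.877,142.779) → (135.362,154.127) → (152.803,164.286) → (167.201,173.254)

[4] `<path>` quadratic bezier, #008000→score S642 F1508: (81.708,155.530) → (81.830,134.718) → (85.485,116.699) → (92.673,101.475) → (103.393,89.044) → (117.647,79.408) → (135.433,72.565)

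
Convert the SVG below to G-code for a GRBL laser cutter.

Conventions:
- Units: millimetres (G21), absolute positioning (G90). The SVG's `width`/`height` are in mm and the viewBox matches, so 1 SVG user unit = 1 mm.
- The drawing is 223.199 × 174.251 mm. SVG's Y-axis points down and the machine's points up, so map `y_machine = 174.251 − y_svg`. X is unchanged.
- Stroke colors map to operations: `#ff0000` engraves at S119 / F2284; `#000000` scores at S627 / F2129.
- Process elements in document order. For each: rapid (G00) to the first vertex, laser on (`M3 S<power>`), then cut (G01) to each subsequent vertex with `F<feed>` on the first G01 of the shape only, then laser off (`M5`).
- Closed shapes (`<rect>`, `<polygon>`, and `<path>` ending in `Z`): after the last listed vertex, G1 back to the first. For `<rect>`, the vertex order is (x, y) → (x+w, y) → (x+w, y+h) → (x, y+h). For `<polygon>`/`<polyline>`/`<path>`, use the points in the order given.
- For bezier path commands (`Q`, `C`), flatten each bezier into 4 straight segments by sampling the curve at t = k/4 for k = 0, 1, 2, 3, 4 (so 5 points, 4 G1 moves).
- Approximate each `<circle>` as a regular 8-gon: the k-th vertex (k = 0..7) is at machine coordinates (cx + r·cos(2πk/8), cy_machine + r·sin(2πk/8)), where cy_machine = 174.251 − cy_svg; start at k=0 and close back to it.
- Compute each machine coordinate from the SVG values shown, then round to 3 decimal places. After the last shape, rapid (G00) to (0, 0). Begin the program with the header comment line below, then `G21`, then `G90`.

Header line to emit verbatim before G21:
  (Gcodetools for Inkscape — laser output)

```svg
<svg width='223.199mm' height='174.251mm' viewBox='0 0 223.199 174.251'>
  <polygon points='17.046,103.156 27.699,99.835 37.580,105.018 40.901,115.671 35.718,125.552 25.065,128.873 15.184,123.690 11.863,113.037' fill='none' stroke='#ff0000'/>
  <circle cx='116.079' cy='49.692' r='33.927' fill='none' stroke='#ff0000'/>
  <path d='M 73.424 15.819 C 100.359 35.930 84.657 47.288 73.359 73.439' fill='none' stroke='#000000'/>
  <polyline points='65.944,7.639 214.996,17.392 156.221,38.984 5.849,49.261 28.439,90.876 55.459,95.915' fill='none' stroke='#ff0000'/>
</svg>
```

(Gcodetools for Inkscape — laser output)
G21
G90
G00 X17.046 Y71.095
M3 S119
G01 X27.699 Y74.416 F2284
G01 X37.580 Y69.233
G01 X40.901 Y58.580
G01 X35.718 Y48.699
G01 X25.065 Y45.378
G01 X15.184 Y50.561
G01 X11.863 Y61.214
G01 X17.046 Y71.095
M5
G00 X150.006 Y124.559
M3 S119
G01 X140.069 Y148.549 F2284
G01 X116.079 Y158.486
G01 X92.089 Y148.549
G01 X82.152 Y124.559
G01 X92.089 Y100.569
G01 X116.079 Y90.632
G01 X140.069 Y100.569
G01 X150.006 Y124.559
M5
G00 X73.424 Y158.432
M3 S627
G01 X86.366 Y144.622 F2129
G01 X87.729 Y131.887
G01 X81.923 Y118.019
G01 X73.359 Y100.812
M5
G00 X65.944 Y166.612
M3 S119
G01 X214.996 Y156.859 F2284
G01 X156.221 Y135.267
G01 X5.849 Y124.990
G01 X28.439 Y83.375
G01 X55.459 Y78.336
M5
G00 X0.000 Y0.000

viewBox `0 0 223.199 174.251` with mm width/height → 1 unit = 1 mm. Flip: y_m = 174.251 − y_svg.

**Shape 1** — `<polygon>` regular polygon, stroke `#ff0000` → engrave (S119, F2284). Machine vertices: (17.046,71.095) → (27.699,74.416) → (37.580,69.233) → (40.901,58.580) → (35.718,48.699) → (25.065,45.378) → (15.184,50.561) → (11.863,61.214) → (17.046,71.095). Closed: final G1 returns to the first vertex.

**Shape 2** — `<circle>` circle, stroke `#ff0000` → engrave (S119, F2284). Machine vertices: (150.006,124.559) → (140.069,148.549) → (116.079,158.486) → (92.089,148.549) → (82.152,124.559) → (92.089,100.569) → (116.079,90.632) → (140.069,100.569) → (150.006,124.559). Closed: final G1 returns to the first vertex.

**Shape 3** — `<path>` cubic bezier, stroke `#000000` → score (S627, F2129). Control points (SVG): P0=(73.424,15.819), P1=(100.359,35.930), P2=(84.657,47.288), P3=(73.359,73.439); sampled at t=k/4. Machine vertices: (73.424,158.432) → (86.366,144.622) → (87.729,131.887) → (81.923,118.019) → (73.359,100.812). Open path.

**Shape 4** — `<polyline>` open polyline, stroke `#ff0000` → engrave (S119, F2284). Machine vertices: (65.944,166.612) → (214.996,156.859) → (156.221,135.267) → (5.849,124.990) → (28.439,83.375) → (55.459,78.336). Open path.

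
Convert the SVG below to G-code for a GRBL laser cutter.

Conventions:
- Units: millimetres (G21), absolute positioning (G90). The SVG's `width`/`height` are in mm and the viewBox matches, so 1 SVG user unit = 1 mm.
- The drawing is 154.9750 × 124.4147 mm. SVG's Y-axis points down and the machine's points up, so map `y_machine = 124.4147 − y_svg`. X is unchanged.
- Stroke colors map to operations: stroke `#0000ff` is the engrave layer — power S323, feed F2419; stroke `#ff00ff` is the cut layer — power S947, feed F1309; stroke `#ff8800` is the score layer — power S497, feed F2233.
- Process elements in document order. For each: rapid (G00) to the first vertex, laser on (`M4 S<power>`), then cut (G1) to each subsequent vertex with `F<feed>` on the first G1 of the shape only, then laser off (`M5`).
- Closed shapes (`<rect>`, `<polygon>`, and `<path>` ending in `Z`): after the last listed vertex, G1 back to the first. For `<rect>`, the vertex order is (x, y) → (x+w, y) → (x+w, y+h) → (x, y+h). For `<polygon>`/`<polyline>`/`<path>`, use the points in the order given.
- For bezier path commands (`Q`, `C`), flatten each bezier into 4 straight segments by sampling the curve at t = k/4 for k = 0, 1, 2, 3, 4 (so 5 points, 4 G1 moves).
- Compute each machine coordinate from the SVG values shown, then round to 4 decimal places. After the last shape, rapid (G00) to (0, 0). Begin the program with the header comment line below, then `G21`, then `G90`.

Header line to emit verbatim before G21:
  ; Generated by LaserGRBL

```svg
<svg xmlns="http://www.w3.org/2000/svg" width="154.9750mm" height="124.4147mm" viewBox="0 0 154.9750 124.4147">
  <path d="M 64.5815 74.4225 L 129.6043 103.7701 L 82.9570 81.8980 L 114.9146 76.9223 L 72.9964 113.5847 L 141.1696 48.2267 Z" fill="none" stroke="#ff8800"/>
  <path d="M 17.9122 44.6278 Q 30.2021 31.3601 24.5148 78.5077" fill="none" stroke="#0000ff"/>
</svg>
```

; Generated by LaserGRBL
G21
G90
G00 X64.5815 Y49.9922
M4 S497
G1 X129.6043 Y20.6446 F2233
G1 X82.9570 Y42.5167
G1 X114.9146 Y47.4924
G1 X72.9964 Y10.8300
G1 X141.1696 Y76.1880
G1 X64.5815 Y49.9922
M5
G00 X17.9122 Y79.7869
M4 S323
G1 X22.9336 Y82.6448 F2419
G1 X25.7078 Y77.9508
G1 X26.2349 Y65.7048
G1 X24.5148 Y45.9070
M5
G00 X0.0000 Y0.0000

Since the viewBox matches the mm dimensions, user units are millimetres directly. The only transform is the Y-flip y_m = 124.4147 − y_svg.

Shape 1 is a closed polygon drawn with `<path>`. Its stroke #ff8800 means score at S497, F2233. After flipping Y the toolpath is (64.5815,49.9922) → (129.6043,20.6446) → (82.9570,42.5167) → (114.9146,47.4924) → (72.9964,10.8300) → (141.1696,76.1880) → (64.5815,49.9922), returning to the start.

Shape 2 is a quadratic bezier drawn with `<path>`. Its stroke #0000ff means engrave at S323, F2419. After flipping Y the toolpath is (17.9122,79.7869) → (22.9336,82.6448) → (25.7078,77.9508) → (26.2349,65.7048) → (24.5148,45.9070).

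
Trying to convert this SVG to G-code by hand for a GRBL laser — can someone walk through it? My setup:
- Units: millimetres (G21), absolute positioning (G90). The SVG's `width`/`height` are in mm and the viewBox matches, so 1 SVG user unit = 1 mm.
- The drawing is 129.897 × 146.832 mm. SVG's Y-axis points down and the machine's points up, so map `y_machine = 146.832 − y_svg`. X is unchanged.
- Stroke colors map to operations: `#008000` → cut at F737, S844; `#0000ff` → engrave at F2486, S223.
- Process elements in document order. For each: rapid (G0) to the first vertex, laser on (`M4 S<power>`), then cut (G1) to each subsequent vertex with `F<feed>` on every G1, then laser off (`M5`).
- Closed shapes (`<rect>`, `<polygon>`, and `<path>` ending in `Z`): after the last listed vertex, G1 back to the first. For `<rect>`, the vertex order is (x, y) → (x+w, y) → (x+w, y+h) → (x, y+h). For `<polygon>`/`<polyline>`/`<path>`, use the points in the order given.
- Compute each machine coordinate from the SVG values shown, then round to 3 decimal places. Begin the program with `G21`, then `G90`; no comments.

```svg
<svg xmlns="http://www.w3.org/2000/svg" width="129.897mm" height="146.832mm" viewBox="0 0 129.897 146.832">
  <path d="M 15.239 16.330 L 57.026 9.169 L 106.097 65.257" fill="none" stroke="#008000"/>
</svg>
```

G21
G90
G0 X15.239 Y130.502
M4 S844
G1 X57.026 Y137.663 F737
G1 X106.097 Y81.575 F737
M5

1 u = 1 mm; y_m = 146.832 − y.

[1] `<path>` open polyline, #008000→cut S844 F737: (15.239,130.502) → (57.026,137.663) → (106.097,81.575)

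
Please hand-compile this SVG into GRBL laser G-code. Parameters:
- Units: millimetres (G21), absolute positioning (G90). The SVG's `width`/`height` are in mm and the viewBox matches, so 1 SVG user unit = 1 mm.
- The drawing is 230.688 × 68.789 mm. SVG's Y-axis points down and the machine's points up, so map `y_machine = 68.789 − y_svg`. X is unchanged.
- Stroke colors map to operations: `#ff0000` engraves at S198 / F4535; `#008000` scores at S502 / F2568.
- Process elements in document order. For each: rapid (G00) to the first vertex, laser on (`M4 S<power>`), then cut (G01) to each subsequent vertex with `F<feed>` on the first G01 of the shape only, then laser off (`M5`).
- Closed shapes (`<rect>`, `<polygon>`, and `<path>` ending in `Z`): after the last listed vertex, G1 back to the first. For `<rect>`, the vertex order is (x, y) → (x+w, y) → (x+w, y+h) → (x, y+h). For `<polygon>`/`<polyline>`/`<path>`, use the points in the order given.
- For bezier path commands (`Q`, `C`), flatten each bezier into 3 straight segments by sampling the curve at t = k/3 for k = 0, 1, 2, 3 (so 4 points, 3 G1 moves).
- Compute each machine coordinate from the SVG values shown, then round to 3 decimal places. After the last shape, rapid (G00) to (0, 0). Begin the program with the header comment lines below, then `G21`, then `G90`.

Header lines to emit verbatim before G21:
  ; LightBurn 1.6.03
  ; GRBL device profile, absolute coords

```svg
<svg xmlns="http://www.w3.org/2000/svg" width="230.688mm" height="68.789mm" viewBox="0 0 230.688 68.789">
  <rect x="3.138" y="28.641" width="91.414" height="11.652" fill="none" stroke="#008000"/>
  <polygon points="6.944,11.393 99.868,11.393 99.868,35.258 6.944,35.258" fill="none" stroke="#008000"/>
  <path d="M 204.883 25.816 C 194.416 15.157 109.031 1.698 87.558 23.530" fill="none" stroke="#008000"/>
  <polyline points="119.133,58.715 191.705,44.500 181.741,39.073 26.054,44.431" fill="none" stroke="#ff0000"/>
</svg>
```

; LightBurn 1.6.03
; GRBL device profile, absolute coords
G21
G90
G00 X3.138 Y40.148
M4 S502
G01 X94.552 Y40.148 F2568
G01 X94.552 Y28.496
G01 X3.138 Y28.496
G01 X3.138 Y40.148
M5
G00 X6.944 Y57.396
M4 S502
G01 X99.868 Y57.396 F2568
G01 X99.868 Y33.531
G01 X6.944 Y33.531
G01 X6.944 Y57.396
M5
G00 X204.883 Y42.973
M4 S502
G01 X174.585 Y53.155 F2568
G01 X125.193 Y56.738
G01 X87.558 Y45.259
M5
G00 X119.133 Y10.074
M4 S198
G01 X191.705 Y24.289 F4535
G01 X181.741 Y29.716
G01 X26.054 Y24.358
M5
G00 X0.000 Y0.000

viewBox `0 0 230.688 68.789` with mm width/height → 1 unit = 1 mm. Flip: y_m = 68.789 − y_svg.

**Shape 1** — `<rect>` rectangle, stroke `#008000` → score (S502, F2568). Machine vertices: (3.138,40.148) → (94.552,40.148) → (94.552,28.496) → (3.138,28.496) → (3.138,40.148). Closed: final G1 returns to the first vertex.

**Shape 2** — `<polygon>` rectangle, stroke `#008000` → score (S502, F2568). Machine vertices: (6.944,57.396) → (99.868,57.396) → (99.868,33.531) → (6.944,33.531) → (6.944,57.396). Closed: final G1 returns to the first vertex.

**Shape 3** — `<path>` cubic bezier, stroke `#008000` → score (S502, F2568). Control points (SVG): P0=(204.883,25.816), P1=(194.416,15.157), P2=(109.031,1.698), P3=(87.558,23.530); sampled at t=k/3. Machine vertices: (204.883,42.973) → (174.585,53.155) → (125.193,56.738) → (87.558,45.259). Open path.

**Shape 4** — `<polyline>` open polyline, stroke `#ff0000` → engrave (S198, F4535). Machine vertices: (119.133,10.074) → (191.705,24.289) → (181.741,29.716) → (26.054,24.358). Open path.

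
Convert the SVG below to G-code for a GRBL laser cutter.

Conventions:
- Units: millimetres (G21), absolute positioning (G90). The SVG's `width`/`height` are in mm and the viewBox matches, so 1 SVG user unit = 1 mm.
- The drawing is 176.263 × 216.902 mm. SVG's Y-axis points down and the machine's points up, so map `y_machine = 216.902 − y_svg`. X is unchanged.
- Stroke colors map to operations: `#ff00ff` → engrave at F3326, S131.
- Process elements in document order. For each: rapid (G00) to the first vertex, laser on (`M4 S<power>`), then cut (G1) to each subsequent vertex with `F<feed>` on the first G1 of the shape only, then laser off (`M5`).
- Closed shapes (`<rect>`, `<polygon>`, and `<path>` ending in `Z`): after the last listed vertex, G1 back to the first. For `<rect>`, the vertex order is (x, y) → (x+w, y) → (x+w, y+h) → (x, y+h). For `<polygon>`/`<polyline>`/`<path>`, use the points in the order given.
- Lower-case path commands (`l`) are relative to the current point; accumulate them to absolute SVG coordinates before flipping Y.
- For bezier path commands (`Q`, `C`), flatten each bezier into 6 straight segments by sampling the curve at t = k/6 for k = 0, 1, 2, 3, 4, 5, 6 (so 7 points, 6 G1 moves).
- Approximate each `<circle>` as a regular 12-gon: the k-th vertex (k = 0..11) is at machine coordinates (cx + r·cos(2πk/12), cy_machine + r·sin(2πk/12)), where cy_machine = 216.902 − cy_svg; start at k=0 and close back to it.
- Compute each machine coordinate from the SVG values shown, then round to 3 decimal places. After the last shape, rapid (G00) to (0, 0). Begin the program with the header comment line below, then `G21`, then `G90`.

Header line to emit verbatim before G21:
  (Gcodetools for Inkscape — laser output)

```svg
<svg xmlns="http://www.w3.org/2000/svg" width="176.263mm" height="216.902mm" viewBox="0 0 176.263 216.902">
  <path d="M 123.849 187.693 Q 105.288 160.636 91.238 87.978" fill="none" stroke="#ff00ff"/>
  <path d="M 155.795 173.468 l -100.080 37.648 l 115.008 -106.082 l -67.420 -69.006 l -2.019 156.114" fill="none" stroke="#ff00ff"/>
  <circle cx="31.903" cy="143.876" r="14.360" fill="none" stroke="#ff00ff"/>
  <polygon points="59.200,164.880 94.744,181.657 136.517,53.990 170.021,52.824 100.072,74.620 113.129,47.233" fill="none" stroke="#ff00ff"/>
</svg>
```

(Gcodetools for Inkscape — laser output)
G21
G90
G00 X123.849 Y29.209
M4 S131
G1 X117.787 Y39.495 F3326
G1 X111.976 Y52.314
G1 X106.416 Y67.666
G1 X101.106 Y85.552
G1 X96.047 Y105.971
G1 X91.238 Y128.924
M5
G00 X155.795 Y43.434
M4 S131
G1 X55.715 Y5.786 F3326
G1 X170.723 Y111.868
G1 X103.303 Y180.874
G1 X101.284 Y24.760
M5
G00 X46.263 Y73.026
M4 S131
G1 X44.339 Y80.206 F3326
G1 X39.083 Y85.462
G1 X31.903 Y87.386
G1 X24.723 Y85.462
G1 X19.467 Y80.206
G1 X17.543 Y73.026
G1 X19.467 Y65.846
G1 X24.723 Y60.590
G1 X31.903 Y58.666
G1 X39.083 Y60.590
G1 X44.339 Y65.846
G1 X46.263 Y73.026
M5
G00 X59.200 Y52.022
M4 S131
G1 X94.744 Y35.245 F3326
G1 X136.517 Y162.912
G1 X170.021 Y164.078
G1 X100.072 Y142.282
G1 X113.129 Y169.669
G1 X59.200 Y52.022
M5
G00 X0.000 Y0.000

1 u = 1 mm; y_m = 216.902 − y.

[1] `<path>` quadratic bezier, #ff00ff→engrave S131 F3326: (123.849,29.209) → (117.787,39.495) → (111.976,52.314) → (106.416,67.666) → (101.106,85.552) → (96.047,105.971) → (91.238,128.924)

[2] `<path>` open polyline, #ff00ff→engrave S131 F3326: (155.795,43.434) → (55.715,5.786) → (170.723,111.868) → (103.303,180.874) → (101.284,24.760)

[3] `<circle>` circle, #ff00ff→engrave S131 F3326: (46.263,73.026) → (44.339,80.206) → (39.083,85.462) → (31.903,87.386) → (24.723,85.462) → (19.467,80.206) → (17.543,73.026) → (19.467,65.846) → (24.723,60.590) → (31.903,58.666) → (39.083,60.590) → (44.339,65.846) → (46.263,73.026) (closed)

[4] `<polygon>` closed polygon, #ff00ff→engrave S131 F3326: (59.200,52.022) → (94.744,35.245) → (136.517,162.912) → (170.021,164.078) → (100.072,142.282) → (113.129,169.669) → (59.200,52.022) (closed)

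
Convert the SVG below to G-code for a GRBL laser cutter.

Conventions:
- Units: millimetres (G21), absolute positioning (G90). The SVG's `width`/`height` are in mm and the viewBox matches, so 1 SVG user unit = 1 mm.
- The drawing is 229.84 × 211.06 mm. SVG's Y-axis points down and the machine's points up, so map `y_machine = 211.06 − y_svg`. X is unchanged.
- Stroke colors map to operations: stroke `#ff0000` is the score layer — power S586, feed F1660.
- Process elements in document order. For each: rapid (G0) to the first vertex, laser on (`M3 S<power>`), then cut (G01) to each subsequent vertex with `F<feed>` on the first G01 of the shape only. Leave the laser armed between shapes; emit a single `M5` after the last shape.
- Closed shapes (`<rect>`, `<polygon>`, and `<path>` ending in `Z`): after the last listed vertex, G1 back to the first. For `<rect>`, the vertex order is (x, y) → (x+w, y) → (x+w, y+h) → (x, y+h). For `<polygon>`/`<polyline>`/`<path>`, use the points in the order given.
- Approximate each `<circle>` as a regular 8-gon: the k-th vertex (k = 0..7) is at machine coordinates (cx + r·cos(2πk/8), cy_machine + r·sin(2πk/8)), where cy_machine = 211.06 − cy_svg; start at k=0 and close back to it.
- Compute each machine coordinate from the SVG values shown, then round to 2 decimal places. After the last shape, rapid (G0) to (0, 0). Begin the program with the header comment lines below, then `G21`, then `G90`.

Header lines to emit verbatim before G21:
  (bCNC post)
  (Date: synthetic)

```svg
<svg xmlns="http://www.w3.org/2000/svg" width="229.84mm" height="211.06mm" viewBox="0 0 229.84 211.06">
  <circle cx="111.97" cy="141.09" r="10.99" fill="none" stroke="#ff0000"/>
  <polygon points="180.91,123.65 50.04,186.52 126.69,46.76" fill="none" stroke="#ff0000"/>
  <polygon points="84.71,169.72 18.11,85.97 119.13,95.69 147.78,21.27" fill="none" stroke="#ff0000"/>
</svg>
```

Since the viewBox matches the mm dimensions, user units are millimetres directly. The only transform is the Y-flip y_m = 211.06 − y_svg.

Shape 1 is a circle drawn with `<circle>`. Its stroke #ff0000 means score at S586, F1660. After flipping Y the toolpath is (122.96,69.97) → (119.74,77.74) → (111.97,80.96) → (104.20,77.74) → (100.98,69.97) → (104.20,62.20) → (111.97,58.98) → (119.74,62.20) → (122.96,69.97), returning to the start.

Shape 2 is a closed polygon drawn with `<polygon>`. Its stroke #ff0000 means score at S586, F1660. After flipping Y the toolpath is (180.91,87.41) → (50.04,24.54) → (126.69,164.30) → (180.91,87.41), returning to the start.

Shape 3 is a closed polygon drawn with `<polygon>`. Its stroke #ff0000 means score at S586, F1660. After flipping Y the toolpath is (84.71,41.34) → (18.11,125.09) → (119.13,115.37) → (147.78,189.79) → (84.71,41.34), returning to the start.

(bCNC post)
(Date: synthetic)
G21
G90
G0 X122.96 Y69.97
M3 S586
G01 X119.74 Y77.74 F1660
G01 X111.97 Y80.96
G01 X104.20 Y77.74
G01 X100.98 Y69.97
G01 X104.20 Y62.20
G01 X111.97 Y58.98
G01 X119.74 Y62.20
G01 X122.96 Y69.97
G0 X180.91 Y87.41
M3 S586
G01 X50.04 Y24.54 F1660
G01 X126.69 Y164.30
G01 X180.91 Y87.41
G0 X84.71 Y41.34
M3 S586
G01 X18.11 Y125.09 F1660
G01 X119.13 Y115.37
G01 X147.78 Y189.79
G01 X84.71 Y41.34
M5
G0 X0.00 Y0.00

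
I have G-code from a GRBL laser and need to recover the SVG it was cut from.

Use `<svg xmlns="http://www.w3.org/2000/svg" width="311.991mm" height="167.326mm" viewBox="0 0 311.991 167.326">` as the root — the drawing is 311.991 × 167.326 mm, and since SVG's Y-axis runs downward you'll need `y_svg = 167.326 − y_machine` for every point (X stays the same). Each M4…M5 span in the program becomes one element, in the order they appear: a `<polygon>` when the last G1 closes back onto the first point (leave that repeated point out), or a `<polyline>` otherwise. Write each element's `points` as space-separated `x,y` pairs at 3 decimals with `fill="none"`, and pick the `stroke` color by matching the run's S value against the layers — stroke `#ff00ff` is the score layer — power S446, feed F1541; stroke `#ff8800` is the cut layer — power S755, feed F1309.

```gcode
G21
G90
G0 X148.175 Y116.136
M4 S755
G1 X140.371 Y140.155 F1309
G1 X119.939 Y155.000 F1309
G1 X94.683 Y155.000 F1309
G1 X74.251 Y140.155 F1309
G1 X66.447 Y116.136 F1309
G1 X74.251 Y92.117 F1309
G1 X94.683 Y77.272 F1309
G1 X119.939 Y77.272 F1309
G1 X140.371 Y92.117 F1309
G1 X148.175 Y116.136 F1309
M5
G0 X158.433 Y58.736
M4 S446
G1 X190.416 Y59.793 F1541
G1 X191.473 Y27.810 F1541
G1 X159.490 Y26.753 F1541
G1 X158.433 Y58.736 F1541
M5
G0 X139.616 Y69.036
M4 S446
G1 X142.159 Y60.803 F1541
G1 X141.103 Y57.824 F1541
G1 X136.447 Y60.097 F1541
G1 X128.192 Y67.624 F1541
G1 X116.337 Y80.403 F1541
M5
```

y_svg = 167.326 − y_m.

[1] S755→`#ff8800` (cut); closed run; points: 148.175,51.190 140.371,27.171 119.939,12.326 94.683,12.326 74.251,27.171 66.447,51.190 74.251,75.209 94.683,90.054 119.939,90.054 140.371,75.209

[2] S446→`#ff00ff` (score); closed run; points: 158.433,108.590 190.416,107.533 191.473,139.516 159.490,140.573

[3] S446→`#ff00ff` (score); open run; points: 139.616,98.290 142.159,106.523 141.103,109.502 136.447,107.229 128.192,99.702 116.337,86.923

<svg xmlns="http://www.w3.org/2000/svg" width="311.991mm" height="167.326mm" viewBox="0 0 311.991 167.326">
  <polygon points="148.175,51.190 140.371,27.171 119.939,12.326 94.683,12.326 74.251,27.171 66.447,51.190 74.251,75.209 94.683,90.054 119.939,90.054 140.371,75.209" fill="none" stroke="#ff8800"/>
  <polygon points="158.433,108.590 190.416,107.533 191.473,139.516 159.490,140.573" fill="none" stroke="#ff00ff"/>
  <polyline points="139.616,98.290 142.159,106.523 141.103,109.502 136.447,107.229 128.192,99.702 116.337,86.923" fill="none" stroke="#ff00ff"/>
</svg>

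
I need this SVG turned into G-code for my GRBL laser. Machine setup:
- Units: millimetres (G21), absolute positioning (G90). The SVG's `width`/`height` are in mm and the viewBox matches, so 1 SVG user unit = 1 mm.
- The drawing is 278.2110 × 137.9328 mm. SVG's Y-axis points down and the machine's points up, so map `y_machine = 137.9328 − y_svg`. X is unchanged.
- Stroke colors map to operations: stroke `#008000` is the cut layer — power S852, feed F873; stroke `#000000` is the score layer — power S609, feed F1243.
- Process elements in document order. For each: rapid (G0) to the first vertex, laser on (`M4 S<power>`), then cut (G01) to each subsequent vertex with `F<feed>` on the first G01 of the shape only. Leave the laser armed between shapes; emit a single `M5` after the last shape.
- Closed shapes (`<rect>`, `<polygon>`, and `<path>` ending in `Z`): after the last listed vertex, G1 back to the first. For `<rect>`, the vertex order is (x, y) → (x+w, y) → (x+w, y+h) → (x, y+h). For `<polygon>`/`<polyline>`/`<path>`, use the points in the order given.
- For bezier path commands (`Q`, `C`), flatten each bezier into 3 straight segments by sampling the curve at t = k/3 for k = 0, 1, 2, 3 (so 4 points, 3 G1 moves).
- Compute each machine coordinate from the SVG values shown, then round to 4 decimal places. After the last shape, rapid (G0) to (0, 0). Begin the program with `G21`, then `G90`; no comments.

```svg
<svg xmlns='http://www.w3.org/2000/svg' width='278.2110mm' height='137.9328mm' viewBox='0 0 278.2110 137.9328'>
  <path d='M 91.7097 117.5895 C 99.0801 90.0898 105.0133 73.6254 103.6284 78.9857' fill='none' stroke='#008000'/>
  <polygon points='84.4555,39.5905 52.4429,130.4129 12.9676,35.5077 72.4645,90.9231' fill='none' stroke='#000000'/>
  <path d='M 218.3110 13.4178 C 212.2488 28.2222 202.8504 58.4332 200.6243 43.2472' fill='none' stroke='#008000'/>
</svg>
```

G21
G90
G0 X91.7097 Y20.3433
M4 S852
G01 X98.3832 Y43.7650 F873
G01 X102.7917 Y57.4321
G01 X103.6284 Y58.9471
G0 X84.4555 Y98.3423
M4 S609
G01 X52.4429 Y7.5199 F1243
G01 X12.9676 Y102.4251
G01 X72.4645 Y47.0097
G01 X84.4555 Y98.3423
G0 X218.3110 Y124.5150
M4 S852
G01 X211.5259 Y106.8271 F873
G01 X204.8520 Y92.3799
G01 X200.6243 Y94.6856
M5
G0 X0.0000 Y0.0000

Since the viewBox matches the mm dimensions, user units are millimetres directly. The only transform is the Y-flip y_m = 137.9328 − y_svg.

Shape 1 is a cubic bezier drawn with `<path>`. Its stroke #008000 means cut at S852, F873. After flipping Y the toolpath is (91.7097,20.3433) → (98.3832,43.7650) → (102.7917,57.4321) → (103.6284,58.9471).

Shape 2 is a closed polygon drawn with `<polygon>`. Its stroke #000000 means score at S609, F1243. After flipping Y the toolpath is (84.4555,98.3423) → (52.4429,7.5199) → (12.9676,102.4251) → (72.4645,47.0097) → (84.4555,98.3423), returning to the start.

Shape 3 is a cubic bezier drawn with `<path>`. Its stroke #008000 means cut at S852, F873. After flipping Y the toolpath is (218.3110,124.5150) → (211.5259,106.8271) → (204.8520,92.3799) → (200.6243,94.6856).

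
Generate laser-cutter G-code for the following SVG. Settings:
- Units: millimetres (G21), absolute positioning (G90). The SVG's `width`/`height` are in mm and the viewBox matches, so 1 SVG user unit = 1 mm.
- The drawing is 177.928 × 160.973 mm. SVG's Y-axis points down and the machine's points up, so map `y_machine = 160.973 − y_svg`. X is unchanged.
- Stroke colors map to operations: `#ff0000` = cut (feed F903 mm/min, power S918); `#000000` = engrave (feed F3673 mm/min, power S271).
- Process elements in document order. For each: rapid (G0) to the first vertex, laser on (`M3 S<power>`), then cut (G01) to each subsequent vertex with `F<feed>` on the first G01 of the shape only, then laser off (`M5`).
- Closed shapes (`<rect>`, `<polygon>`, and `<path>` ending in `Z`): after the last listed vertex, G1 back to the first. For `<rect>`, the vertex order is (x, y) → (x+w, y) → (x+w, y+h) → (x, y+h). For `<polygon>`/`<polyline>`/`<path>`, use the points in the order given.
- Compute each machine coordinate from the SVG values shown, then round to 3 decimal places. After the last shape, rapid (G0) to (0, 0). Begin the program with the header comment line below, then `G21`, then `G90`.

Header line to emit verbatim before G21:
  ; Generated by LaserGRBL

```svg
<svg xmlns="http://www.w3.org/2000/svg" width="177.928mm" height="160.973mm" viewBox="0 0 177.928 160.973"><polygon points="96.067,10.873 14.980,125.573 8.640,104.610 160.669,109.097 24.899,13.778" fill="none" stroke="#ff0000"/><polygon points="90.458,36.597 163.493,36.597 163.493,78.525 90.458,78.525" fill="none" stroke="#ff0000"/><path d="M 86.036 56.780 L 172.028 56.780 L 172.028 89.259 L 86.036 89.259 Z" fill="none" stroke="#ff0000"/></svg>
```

; Generated by LaserGRBL
G21
G90
G0 X96.067 Y150.100
M3 S918
G01 X14.980 Y35.400 F903
G01 X8.640 Y56.363
G01 X160.669 Y51.876
G01 X24.899 Y147.195
G01 X96.067 Y150.100
M5
G0 X90.458 Y124.376
M3 S918
G01 X163.493 Y124.376 F903
G01 X163.493 Y82.448
G01 X90.458 Y82.448
G01 X90.458 Y124.376
M5
G0 X86.036 Y104.193
M3 S918
G01 X172.028 Y104.193 F903
G01 X172.028 Y71.714
G01 X86.036 Y71.714
G01 X86.036 Y104.193
M5
G0 X0.000 Y0.000

Since the viewBox matches the mm dimensions, user units are millimetres directly. The only transform is the Y-flip y_m = 160.973 − y_svg.

Shape 1 is a closed polygon drawn with `<polygon>`. Its stroke #ff0000 means cut at S918, F903. After flipping Y the toolpath is (96.067,150.100) → (14.980,35.400) → (8.640,56.363) → (160.669,51.876) → (24.899,147.195) → (96.067,150.100), returning to the start.

Shape 2 is a rectangle drawn with `<polygon>`. Its stroke #ff0000 means cut at S918, F903. After flipping Y the toolpath is (90.458,124.376) → (163.493,124.376) → (163.493,82.448) → (90.458,82.448) → (90.458,124.376), returning to the start.

Shape 3 is a rectangle drawn with `<path>`. Its stroke #ff0000 means cut at S918, F903. After flipping Y the toolpath is (86.036,104.193) → (172.028,104.193) → (172.028,71.714) → (86.036,71.714) → (86.036,104.193), returning to the start.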